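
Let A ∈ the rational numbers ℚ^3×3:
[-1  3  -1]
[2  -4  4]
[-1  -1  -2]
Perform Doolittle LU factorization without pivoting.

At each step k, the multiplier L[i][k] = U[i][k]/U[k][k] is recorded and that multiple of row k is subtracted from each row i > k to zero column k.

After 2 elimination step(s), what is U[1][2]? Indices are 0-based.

Step 1: pivot at (0,0) is -1.
  row1 ← row1 − (-2)·row0  ⇒  L[1][0]=-2, U row1=(0, 2, 2)
  row2 ← row2 − (1)·row0  ⇒  L[2][0]=1, U row2=(0, -4, -1)
Step 2: pivot at (1,1) is 2.
  row2 ← row2 − (-2)·row1  ⇒  L[2][1]=-2, U row2=(0, 0, 3)

U[1][2] = 2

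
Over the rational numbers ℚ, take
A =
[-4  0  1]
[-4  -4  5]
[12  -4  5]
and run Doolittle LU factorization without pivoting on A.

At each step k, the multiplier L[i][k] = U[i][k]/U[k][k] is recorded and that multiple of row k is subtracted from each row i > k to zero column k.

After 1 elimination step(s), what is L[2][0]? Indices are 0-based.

Step 1: pivot at (0,0) is -4.
  row1 ← row1 − (1)·row0  ⇒  L[1][0]=1, U row1=(0, -4, 4)
  row2 ← row2 − (-3)·row0  ⇒  L[2][0]=-3, U row2=(0, -4, 8)

L[2][0] = -3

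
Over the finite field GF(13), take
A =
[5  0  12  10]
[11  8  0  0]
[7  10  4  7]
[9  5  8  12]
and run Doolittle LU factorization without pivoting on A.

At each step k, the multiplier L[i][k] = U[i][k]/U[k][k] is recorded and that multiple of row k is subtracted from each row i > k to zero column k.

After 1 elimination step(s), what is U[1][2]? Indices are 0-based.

U[1][2] = 10

Step 1: pivot at (0,0) is 5.
  row1 ← row1 − (10)·row0  ⇒  L[1][0]=10, U row1=(0, 8, 10, 4)
  row2 ← row2 − (4)·row0  ⇒  L[2][0]=4, U row2=(0, 10, 8, 6)
  row3 ← row3 − (7)·row0  ⇒  L[3][0]=7, U row3=(0, 5, 2, 7)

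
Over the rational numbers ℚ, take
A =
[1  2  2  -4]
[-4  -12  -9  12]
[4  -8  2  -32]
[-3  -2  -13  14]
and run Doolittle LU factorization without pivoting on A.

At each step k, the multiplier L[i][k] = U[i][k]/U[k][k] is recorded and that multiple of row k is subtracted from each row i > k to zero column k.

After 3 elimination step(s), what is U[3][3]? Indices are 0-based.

U[3][3] = -2

k=0: U[0][0]=1
  eliminate (1,0): mult=-4, new row 1: (0, -4, -1, -4); set L[1][0]=-4
  eliminate (2,0): mult=4, new row 2: (0, -16, -6, -16); set L[2][0]=4
  eliminate (3,0): mult=-3, new row 3: (0, 4, -7, 2); set L[3][0]=-3
k=1: U[1][1]=-4
  eliminate (2,1): mult=4, new row 2: (0, 0, -2, 0); set L[2][1]=4
  eliminate (3,1): mult=-1, new row 3: (0, 0, -8, -2); set L[3][1]=-1
k=2: U[2][2]=-2
  eliminate (3,2): mult=4, new row 3: (0, 0, 0, -2); set L[3][2]=4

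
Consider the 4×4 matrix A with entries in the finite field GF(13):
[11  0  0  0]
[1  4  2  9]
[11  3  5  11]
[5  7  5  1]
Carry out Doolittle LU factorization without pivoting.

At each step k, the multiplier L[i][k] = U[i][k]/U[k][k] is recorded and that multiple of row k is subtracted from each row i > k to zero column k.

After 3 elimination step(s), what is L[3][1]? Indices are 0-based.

k=0: U[0][0]=11
  eliminate (1,0): mult=6, new row 1: (0, 4, 2, 9); set L[1][0]=6
  eliminate (2,0): mult=1, new row 2: (0, 3, 5, 11); set L[2][0]=1
  eliminate (3,0): mult=4, new row 3: (0, 7, 5, 1); set L[3][0]=4
k=1: U[1][1]=4
  eliminate (2,1): mult=4, new row 2: (0, 0, 10, 1); set L[2][1]=4
  eliminate (3,1): mult=5, new row 3: (0, 0, 8, 8); set L[3][1]=5
k=2: U[2][2]=10
  eliminate (3,2): mult=6, new row 3: (0, 0, 0, 2); set L[3][2]=6

L[3][1] = 5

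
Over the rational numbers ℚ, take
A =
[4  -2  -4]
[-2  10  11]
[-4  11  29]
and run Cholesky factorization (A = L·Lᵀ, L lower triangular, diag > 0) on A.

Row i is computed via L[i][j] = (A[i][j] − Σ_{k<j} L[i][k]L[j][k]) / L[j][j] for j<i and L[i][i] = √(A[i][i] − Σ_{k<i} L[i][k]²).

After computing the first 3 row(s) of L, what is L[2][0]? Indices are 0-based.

L[2][0] = -2

Step 1: L[0][0] = √(4) = 2.
  L[1][0] = (-2) / L[0][0] = -1.
Step 2: L[1][1] = √(9) = 3.
  L[2][0] = (-4) / L[0][0] = -2.
  L[2][1] = (9) / L[1][1] = 3.
Step 3: L[2][2] = √(16) = 4.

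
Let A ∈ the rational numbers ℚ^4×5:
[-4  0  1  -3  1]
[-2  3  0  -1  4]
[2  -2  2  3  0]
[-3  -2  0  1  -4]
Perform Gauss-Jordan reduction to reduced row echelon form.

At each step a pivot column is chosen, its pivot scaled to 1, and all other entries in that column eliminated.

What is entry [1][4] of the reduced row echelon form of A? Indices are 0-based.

pivot(0,0)=-4: scale R0 → (1, 0, -1/4, 3/4, -1/4)
  clear (1,0): R1 −= (-2)R0 → (0, 3, -1/2, 1/2, 7/2)
  clear (2,0): R2 −= (2)R0 → (0, -2, 5/2, 3/2, 1/2)
  clear (3,0): R3 −= (-3)R0 → (0, -2, -3/4, 13/4, -19/4)
pivot(1,1)=3: scale R1 → (0, 1, -1/6, 1/6, 7/6)
  clear (2,1): R2 −= (-2)R1 → (0, 0, 13/6, 11/6, 17/6)
  clear (3,1): R3 −= (-2)R1 → (0, 0, -13/12, 43/12, -29/12)
pivot(2,2)=13/6: scale R2 → (0, 0, 1, 11/13, 17/13)
  clear (0,2): R0 −= (-1/4)R2 → (1, 0, 0, 25/26, 1/13)
  clear (1,2): R1 −= (-1/6)R2 → (0, 1, 0, 4/13, 18/13)
  clear (3,2): R3 −= (-13/12)R2 → (0, 0, 0, 9/2, -1)
pivot(3,3)=9/2: scale R3 → (0, 0, 0, 1, -2/9)
  clear (0,3): R0 −= (25/26)R3 → (1, 0, 0, 0, 34/117)
  clear (1,3): R1 −= (4/13)R3 → (0, 1, 0, 0, 170/117)
  clear (2,3): R2 −= (11/13)R3 → (0, 0, 1, 0, 175/117)

M[1][4] = 170/117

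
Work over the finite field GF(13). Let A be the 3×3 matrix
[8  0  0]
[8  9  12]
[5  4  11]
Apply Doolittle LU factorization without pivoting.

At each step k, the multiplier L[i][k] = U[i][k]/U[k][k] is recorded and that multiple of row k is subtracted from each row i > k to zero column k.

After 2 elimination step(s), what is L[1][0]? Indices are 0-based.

L[1][0] = 1

Step 1: pivot at (0,0) is 8.
  row1 ← row1 − (1)·row0  ⇒  L[1][0]=1, U row1=(0, 9, 12)
  row2 ← row2 − (12)·row0  ⇒  L[2][0]=12, U row2=(0, 4, 11)
Step 2: pivot at (1,1) is 9.
  row2 ← row2 − (12)·row1  ⇒  L[2][1]=12, U row2=(0, 0, 10)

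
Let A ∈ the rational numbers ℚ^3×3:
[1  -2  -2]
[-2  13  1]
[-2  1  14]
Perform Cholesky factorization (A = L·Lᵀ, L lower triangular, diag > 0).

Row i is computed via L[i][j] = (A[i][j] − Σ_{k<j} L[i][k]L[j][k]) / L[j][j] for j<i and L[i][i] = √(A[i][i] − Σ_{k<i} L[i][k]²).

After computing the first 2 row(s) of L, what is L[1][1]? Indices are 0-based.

L[1][1] = 3

Step 1: L[0][0] = √(1) = 1.
  L[1][0] = (-2) / L[0][0] = -2.
Step 2: L[1][1] = √(9) = 3.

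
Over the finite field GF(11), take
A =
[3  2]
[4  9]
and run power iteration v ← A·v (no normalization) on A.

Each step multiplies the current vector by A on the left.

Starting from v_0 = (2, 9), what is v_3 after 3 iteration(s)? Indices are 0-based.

v_0 = (2, 9).
v_1 = A·v_0 = (2, 1).
v_2 = A·v_1 = (8, 6).
v_3 = A·v_2 = (3, 9).

v_3 = (3, 9)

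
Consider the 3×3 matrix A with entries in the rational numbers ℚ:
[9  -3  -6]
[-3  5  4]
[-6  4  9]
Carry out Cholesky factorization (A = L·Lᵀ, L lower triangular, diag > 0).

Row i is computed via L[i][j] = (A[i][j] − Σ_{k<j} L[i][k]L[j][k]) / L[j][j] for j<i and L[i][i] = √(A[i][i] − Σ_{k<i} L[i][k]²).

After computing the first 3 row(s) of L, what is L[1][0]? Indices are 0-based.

Step 1: L[0][0] = √(9) = 3.
  L[1][0] = (-3) / L[0][0] = -1.
Step 2: L[1][1] = √(4) = 2.
  L[2][0] = (-6) / L[0][0] = -2.
  L[2][1] = (2) / L[1][1] = 1.
Step 3: L[2][2] = √(4) = 2.

L[1][0] = -1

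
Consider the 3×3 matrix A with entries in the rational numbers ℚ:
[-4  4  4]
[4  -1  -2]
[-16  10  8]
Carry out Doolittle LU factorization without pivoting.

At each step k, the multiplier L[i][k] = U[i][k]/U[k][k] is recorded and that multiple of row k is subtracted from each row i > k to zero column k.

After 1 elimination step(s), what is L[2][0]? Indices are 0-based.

k=0: U[0][0]=-4
  eliminate (1,0): mult=-1, new row 1: (0, 3, 2); set L[1][0]=-1
  eliminate (2,0): mult=4, new row 2: (0, -6, -8); set L[2][0]=4

L[2][0] = 4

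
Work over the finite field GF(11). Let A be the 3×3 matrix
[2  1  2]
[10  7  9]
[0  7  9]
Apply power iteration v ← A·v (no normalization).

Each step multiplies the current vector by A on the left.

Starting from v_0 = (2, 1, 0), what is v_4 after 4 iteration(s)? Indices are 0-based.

v_0 = (2, 1, 0).
v_1 = A·v_0 = (5, 5, 7).
v_2 = A·v_1 = (7, 5, 10).
v_3 = A·v_2 = (6, 8, 4).
v_4 = A·v_3 = (6, 9, 4).

v_4 = (6, 9, 4)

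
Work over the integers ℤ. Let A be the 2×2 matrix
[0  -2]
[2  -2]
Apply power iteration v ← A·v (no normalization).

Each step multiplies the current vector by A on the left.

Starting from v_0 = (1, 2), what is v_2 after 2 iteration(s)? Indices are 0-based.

v_0 = (1, 2).
v_1 = A·v_0 = (-4, -2).
v_2 = A·v_1 = (4, -4).

v_2 = (4, -4)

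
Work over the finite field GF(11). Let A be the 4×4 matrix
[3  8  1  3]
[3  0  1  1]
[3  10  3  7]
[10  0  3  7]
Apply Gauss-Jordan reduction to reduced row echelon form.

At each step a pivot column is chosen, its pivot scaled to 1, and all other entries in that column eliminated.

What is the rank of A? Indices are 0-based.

rank = 4

pivot(0,0)=3: scale R0 → (1, 10, 4, 1)
  clear (1,0): R1 −= (3)R0 → (0, 3, 0, 9)
  clear (2,0): R2 −= (3)R0 → (0, 2, 2, 4)
  clear (3,0): R3 −= (10)R0 → (0, 10, 7, 8)
pivot(1,1)=3: scale R1 → (0, 1, 0, 3)
  clear (0,1): R0 −= (10)R1 → (1, 0, 4, 4)
  clear (2,1): R2 −= (2)R1 → (0, 0, 2, 9)
  clear (3,1): R3 −= (10)R1 → (0, 0, 7, 0)
pivot(2,2)=2: scale R2 → (0, 0, 1, 10)
  clear (0,2): R0 −= (4)R2 → (1, 0, 0, 8)
  clear (3,2): R3 −= (7)R2 → (0, 0, 0, 7)
pivot(3,3)=7: scale R3 → (0, 0, 0, 1)
  clear (0,3): R0 −= (8)R3 → (1, 0, 0, 0)
  clear (1,3): R1 −= (3)R3 → (0, 1, 0, 0)
  clear (2,3): R2 −= (10)R3 → (0, 0, 1, 0)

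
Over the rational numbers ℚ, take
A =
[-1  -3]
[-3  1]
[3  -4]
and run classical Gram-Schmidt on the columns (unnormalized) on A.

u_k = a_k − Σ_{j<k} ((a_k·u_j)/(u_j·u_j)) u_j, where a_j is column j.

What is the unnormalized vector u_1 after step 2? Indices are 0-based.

u_1 = (-69/19, -17/19, -40/19)

Step 1: u_0 = a_0 = (-1, -3, 3).
Step 2: u_1 = a_1 − (-12/19)·u_0 = (-69/19, -17/19, -40/19).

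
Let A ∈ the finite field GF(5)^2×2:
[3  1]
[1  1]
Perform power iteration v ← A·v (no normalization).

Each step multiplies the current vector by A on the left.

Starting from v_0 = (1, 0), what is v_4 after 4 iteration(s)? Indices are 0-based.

v_4 = (1, 3)

v_0 = (1, 0).
v_1 = A·v_0 = (3, 1).
v_2 = A·v_1 = (0, 4).
v_3 = A·v_2 = (4, 4).
v_4 = A·v_3 = (1, 3).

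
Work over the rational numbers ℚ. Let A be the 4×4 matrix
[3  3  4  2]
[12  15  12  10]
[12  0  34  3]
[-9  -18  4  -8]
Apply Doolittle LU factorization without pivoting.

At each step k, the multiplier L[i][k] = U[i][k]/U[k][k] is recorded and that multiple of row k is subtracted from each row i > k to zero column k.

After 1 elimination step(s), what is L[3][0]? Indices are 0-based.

L[3][0] = -3

Step 1: pivot at (0,0) is 3.
  row1 ← row1 − (4)·row0  ⇒  L[1][0]=4, U row1=(0, 3, -4, 2)
  row2 ← row2 − (4)·row0  ⇒  L[2][0]=4, U row2=(0, -12, 18, -5)
  row3 ← row3 − (-3)·row0  ⇒  L[3][0]=-3, U row3=(0, -9, 16, -2)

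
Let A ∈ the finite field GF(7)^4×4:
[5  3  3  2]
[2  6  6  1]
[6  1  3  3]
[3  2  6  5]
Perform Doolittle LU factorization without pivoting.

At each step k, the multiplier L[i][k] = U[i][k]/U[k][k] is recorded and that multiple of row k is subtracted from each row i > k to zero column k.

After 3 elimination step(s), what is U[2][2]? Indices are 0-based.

U[2][2] = 2

k=0: U[0][0]=5
  eliminate (1,0): mult=6, new row 1: (0, 2, 2, 3); set L[1][0]=6
  eliminate (2,0): mult=4, new row 2: (0, 3, 5, 2); set L[2][0]=4
  eliminate (3,0): mult=2, new row 3: (0, 3, 0, 1); set L[3][0]=2
k=1: U[1][1]=2
  eliminate (2,1): mult=5, new row 2: (0, 0, 2, 1); set L[2][1]=5
  eliminate (3,1): mult=5, new row 3: (0, 0, 4, 0); set L[3][1]=5
k=2: U[2][2]=2
  eliminate (3,2): mult=2, new row 3: (0, 0, 0, 5); set L[3][2]=2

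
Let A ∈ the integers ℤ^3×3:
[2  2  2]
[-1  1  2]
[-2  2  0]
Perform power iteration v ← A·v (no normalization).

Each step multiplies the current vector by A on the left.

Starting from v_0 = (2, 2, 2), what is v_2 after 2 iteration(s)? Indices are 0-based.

v_0 = (2, 2, 2).
v_1 = A·v_0 = (12, 4, 0).
v_2 = A·v_1 = (32, -8, -16).

v_2 = (32, -8, -16)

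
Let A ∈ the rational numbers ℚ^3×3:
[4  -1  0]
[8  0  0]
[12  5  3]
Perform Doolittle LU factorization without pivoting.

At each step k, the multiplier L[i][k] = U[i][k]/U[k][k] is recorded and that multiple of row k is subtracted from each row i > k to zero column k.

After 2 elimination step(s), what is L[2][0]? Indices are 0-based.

L[2][0] = 3

[col 0] pivot 4
  R1 -= 2*R0 → (0, 2, 0)  (L[1][0] := 2)
  R2 -= 3*R0 → (0, 8, 3)  (L[2][0] := 3)
[col 1] pivot 2
  R2 -= 4*R1 → (0, 0, 3)  (L[2][1] := 4)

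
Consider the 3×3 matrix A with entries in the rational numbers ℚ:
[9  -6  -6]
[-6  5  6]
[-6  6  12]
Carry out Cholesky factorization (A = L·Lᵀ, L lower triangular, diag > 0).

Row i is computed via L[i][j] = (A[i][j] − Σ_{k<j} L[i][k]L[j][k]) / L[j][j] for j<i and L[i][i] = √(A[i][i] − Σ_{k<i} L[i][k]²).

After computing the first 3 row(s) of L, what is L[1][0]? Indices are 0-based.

L[1][0] = -2

Step 1: L[0][0] = √(9) = 3.
  L[1][0] = (-6) / L[0][0] = -2.
Step 2: L[1][1] = √(1) = 1.
  L[2][0] = (-6) / L[0][0] = -2.
  L[2][1] = (2) / L[1][1] = 2.
Step 3: L[2][2] = √(4) = 2.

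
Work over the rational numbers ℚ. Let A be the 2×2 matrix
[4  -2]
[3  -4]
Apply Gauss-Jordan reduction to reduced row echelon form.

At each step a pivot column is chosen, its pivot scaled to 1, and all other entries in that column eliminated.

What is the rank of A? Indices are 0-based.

step 1: normalize row 0 (÷4) = (1, -1/2)
  row 1: subtract 3×row0 = (0, -5/2)
step 2: normalize row 1 (÷-5/2) = (0, 1)
  row 0: subtract -1/2×row1 = (1, 0)

rank = 2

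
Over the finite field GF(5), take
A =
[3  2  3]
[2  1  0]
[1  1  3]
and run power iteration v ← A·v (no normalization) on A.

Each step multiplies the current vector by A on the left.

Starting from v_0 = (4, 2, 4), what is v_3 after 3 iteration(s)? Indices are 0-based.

v_3 = (2, 2, 0)

v_0 = (4, 2, 4).
v_1 = A·v_0 = (3, 0, 3).
v_2 = A·v_1 = (3, 1, 2).
v_3 = A·v_2 = (2, 2, 0).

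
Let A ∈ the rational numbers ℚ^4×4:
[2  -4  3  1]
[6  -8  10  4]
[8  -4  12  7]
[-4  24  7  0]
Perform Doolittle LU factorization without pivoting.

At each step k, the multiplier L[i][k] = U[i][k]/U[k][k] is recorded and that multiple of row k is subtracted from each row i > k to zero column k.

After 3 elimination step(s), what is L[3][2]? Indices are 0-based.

L[3][2] = -3

Step 1: pivot at (0,0) is 2.
  row1 ← row1 − (3)·row0  ⇒  L[1][0]=3, U row1=(0, 4, 1, 1)
  row2 ← row2 − (4)·row0  ⇒  L[2][0]=4, U row2=(0, 12, 0, 3)
  row3 ← row3 − (-2)·row0  ⇒  L[3][0]=-2, U row3=(0, 16, 13, 2)
Step 2: pivot at (1,1) is 4.
  row2 ← row2 − (3)·row1  ⇒  L[2][1]=3, U row2=(0, 0, -3, 0)
  row3 ← row3 − (4)·row1  ⇒  L[3][1]=4, U row3=(0, 0, 9, -2)
Step 3: pivot at (2,2) is -3.
  row3 ← row3 − (-3)·row2  ⇒  L[3][2]=-3, U row3=(0, 0, 0, -2)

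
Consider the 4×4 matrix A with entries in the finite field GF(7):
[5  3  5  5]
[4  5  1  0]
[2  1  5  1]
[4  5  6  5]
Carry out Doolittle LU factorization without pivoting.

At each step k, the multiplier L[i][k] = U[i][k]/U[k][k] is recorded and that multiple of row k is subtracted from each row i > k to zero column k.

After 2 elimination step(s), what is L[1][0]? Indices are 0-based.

k=0: U[0][0]=5
  eliminate (1,0): mult=5, new row 1: (0, 4, 4, 3); set L[1][0]=5
  eliminate (2,0): mult=6, new row 2: (0, 4, 3, 6); set L[2][0]=6
  eliminate (3,0): mult=5, new row 3: (0, 4, 2, 1); set L[3][0]=5
k=1: U[1][1]=4
  eliminate (2,1): mult=1, new row 2: (0, 0, 6, 3); set L[2][1]=1
  eliminate (3,1): mult=1, new row 3: (0, 0, 5, 5); set L[3][1]=1

L[1][0] = 5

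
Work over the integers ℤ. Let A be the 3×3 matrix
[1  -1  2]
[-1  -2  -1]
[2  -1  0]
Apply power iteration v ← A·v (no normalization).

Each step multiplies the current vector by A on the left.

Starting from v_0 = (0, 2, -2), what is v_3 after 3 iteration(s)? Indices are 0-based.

v_3 = (-40, -6, -28)

v_0 = (0, 2, -2).
v_1 = A·v_0 = (-6, -2, -2).
v_2 = A·v_1 = (-8, 12, -10).
v_3 = A·v_2 = (-40, -6, -28).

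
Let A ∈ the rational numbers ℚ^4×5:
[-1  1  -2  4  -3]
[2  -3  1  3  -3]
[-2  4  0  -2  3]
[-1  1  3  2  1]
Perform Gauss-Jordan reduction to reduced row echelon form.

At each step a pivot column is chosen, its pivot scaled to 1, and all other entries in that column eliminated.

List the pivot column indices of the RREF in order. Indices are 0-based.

pivot columns: 0, 1, 2, 3

[1] R0 /= -1  ⇒  (1, -1, 2, -4, 3)
     R1 -= 2·R0  ⇒  (0, -1, -3, 11, -9)
     R2 -= -2·R0  ⇒  (0, 2, 4, -10, 9)
     R3 -= -1·R0  ⇒  (0, 0, 5, -2, 4)
[2] R1 /= -1  ⇒  (0, 1, 3, -11, 9)
     R0 -= -1·R1  ⇒  (1, 0, 5, -15, 12)
     R2 -= 2·R1  ⇒  (0, 0, -2, 12, -9)
[3] R2 /= -2  ⇒  (0, 0, 1, -6, 9/2)
     R0 -= 5·R2  ⇒  (1, 0, 0, 15, -21/2)
     R1 -= 3·R2  ⇒  (0, 1, 0, 7, -9/2)
     R3 -= 5·R2  ⇒  (0, 0, 0, 28, -37/2)
[4] R3 /= 28  ⇒  (0, 0, 0, 1, -37/56)
     R0 -= 15·R3  ⇒  (1, 0, 0, 0, -33/56)
     R1 -= 7·R3  ⇒  (0, 1, 0, 0, 1/8)
     R2 -= -6·R3  ⇒  (0, 0, 1, 0, 15/28)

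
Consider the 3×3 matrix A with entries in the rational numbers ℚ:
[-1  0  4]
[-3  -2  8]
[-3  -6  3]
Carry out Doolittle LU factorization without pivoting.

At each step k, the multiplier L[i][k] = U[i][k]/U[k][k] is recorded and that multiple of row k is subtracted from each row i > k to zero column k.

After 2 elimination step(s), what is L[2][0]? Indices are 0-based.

L[2][0] = 3

Step 1: pivot at (0,0) is -1.
  row1 ← row1 − (3)·row0  ⇒  L[1][0]=3, U row1=(0, -2, -4)
  row2 ← row2 − (3)·row0  ⇒  L[2][0]=3, U row2=(0, -6, -9)
Step 2: pivot at (1,1) is -2.
  row2 ← row2 − (3)·row1  ⇒  L[2][1]=3, U row2=(0, 0, 3)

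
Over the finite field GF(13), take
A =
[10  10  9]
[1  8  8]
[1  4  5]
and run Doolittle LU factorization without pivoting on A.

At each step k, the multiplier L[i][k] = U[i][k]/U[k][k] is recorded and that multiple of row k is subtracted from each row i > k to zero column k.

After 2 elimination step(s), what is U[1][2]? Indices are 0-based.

U[1][2] = 11

Step 1: pivot at (0,0) is 10.
  row1 ← row1 − (4)·row0  ⇒  L[1][0]=4, U row1=(0, 7, 11)
  row2 ← row2 − (4)·row0  ⇒  L[2][0]=4, U row2=(0, 3, 8)
Step 2: pivot at (1,1) is 7.
  row2 ← row2 − (6)·row1  ⇒  L[2][1]=6, U row2=(0, 0, 7)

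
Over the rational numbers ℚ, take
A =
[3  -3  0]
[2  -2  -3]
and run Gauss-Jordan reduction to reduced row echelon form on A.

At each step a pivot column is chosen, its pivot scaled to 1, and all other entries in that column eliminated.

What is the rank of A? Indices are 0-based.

rank = 2

pivot(0,0)=3: scale R0 → (1, -1, 0)
  clear (1,0): R1 −= (2)R0 → (0, 0, -3)
col 1: no nonzero at/below row 1; advance.
pivot(1,2)=-3: scale R1 → (0, 0, 1)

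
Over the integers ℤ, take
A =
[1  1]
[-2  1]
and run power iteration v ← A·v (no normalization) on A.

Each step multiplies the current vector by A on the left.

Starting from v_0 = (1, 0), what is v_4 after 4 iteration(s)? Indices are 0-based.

v_0 = (1, 0).
v_1 = A·v_0 = (1, -2).
v_2 = A·v_1 = (-1, -4).
v_3 = A·v_2 = (-5, -2).
v_4 = A·v_3 = (-7, 8).

v_4 = (-7, 8)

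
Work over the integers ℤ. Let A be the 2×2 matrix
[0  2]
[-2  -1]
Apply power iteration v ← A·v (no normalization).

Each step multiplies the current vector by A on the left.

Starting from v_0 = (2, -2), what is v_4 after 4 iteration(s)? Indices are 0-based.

v_0 = (2, -2).
v_1 = A·v_0 = (-4, -2).
v_2 = A·v_1 = (-4, 10).
v_3 = A·v_2 = (20, -2).
v_4 = A·v_3 = (-4, -38).

v_4 = (-4, -38)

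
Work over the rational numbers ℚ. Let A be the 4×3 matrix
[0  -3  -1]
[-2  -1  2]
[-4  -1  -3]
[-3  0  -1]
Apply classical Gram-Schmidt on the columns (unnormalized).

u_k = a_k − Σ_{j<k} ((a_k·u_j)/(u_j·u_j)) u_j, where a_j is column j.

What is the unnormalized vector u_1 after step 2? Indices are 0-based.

u_1 = (-3, -17/29, -5/29, 18/29)

Step 1: u_0 = a_0 = (0, -2, -4, -3).
Step 2: u_1 = a_1 − (6/29)·u_0 = (-3, -17/29, -5/29, 18/29).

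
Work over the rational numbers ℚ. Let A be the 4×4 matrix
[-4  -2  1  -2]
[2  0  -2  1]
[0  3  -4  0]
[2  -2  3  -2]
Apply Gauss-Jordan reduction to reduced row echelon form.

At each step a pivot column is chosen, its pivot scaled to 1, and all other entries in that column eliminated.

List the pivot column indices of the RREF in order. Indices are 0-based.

[1] R0 /= -4  ⇒  (1, 1/2, -1/4, 1/2)
     R1 -= 2·R0  ⇒  (0, -1, -3/2, 0)
     R3 -= 2·R0  ⇒  (0, -3, 7/2, -3)
[2] R1 /= -1  ⇒  (0, 1, 3/2, 0)
     R0 -= 1/2·R1  ⇒  (1, 0, -1, 1/2)
     R2 -= 3·R1  ⇒  (0, 0, -17/2, 0)
     R3 -= -3·R1  ⇒  (0, 0, 8, -3)
[3] R2 /= -17/2  ⇒  (0, 0, 1, 0)
     R0 -= -1·R2  ⇒  (1, 0, 0, 1/2)
     R1 -= 3/2·R2  ⇒  (0, 1, 0, 0)
     R3 -= 8·R2  ⇒  (0, 0, 0, -3)
[4] R3 /= -3  ⇒  (0, 0, 0, 1)
     R0 -= 1/2·R3  ⇒  (1, 0, 0, 0)

pivot columns: 0, 1, 2, 3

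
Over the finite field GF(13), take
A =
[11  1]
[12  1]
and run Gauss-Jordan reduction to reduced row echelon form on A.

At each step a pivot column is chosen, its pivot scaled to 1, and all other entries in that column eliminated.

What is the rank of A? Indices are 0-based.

pivot(0,0)=11: scale R0 → (1, 6)
  clear (1,0): R1 −= (12)R0 → (0, 7)
pivot(1,1)=7: scale R1 → (0, 1)
  clear (0,1): R0 −= (6)R1 → (1, 0)

rank = 2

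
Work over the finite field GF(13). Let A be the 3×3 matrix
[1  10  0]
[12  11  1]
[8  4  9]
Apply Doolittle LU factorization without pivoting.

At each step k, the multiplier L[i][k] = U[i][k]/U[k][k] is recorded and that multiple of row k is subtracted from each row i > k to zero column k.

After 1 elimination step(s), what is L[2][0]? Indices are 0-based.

[col 0] pivot 1
  R1 -= 12*R0 → (0, 8, 1)  (L[1][0] := 12)
  R2 -= 8*R0 → (0, 2, 9)  (L[2][0] := 8)

L[2][0] = 8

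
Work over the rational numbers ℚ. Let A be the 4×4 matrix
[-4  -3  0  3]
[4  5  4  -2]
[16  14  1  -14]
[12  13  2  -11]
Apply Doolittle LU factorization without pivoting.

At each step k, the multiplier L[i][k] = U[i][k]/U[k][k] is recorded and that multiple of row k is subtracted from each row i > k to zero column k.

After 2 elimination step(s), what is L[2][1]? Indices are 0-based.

L[2][1] = 1

k=0: U[0][0]=-4
  eliminate (1,0): mult=-1, new row 1: (0, 2, 4, 1); set L[1][0]=-1
  eliminate (2,0): mult=-4, new row 2: (0, 2, 1, -2); set L[2][0]=-4
  eliminate (3,0): mult=-3, new row 3: (0, 4, 2, -2); set L[3][0]=-3
k=1: U[1][1]=2
  eliminate (2,1): mult=1, new row 2: (0, 0, -3, -3); set L[2][1]=1
  eliminate (3,1): mult=2, new row 3: (0, 0, -6, -4); set L[3][1]=2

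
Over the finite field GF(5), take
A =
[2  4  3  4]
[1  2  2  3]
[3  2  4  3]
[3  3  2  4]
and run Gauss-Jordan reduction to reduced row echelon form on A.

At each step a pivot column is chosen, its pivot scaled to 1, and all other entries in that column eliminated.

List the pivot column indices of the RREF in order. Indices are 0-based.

pivot columns: 0, 1, 2, 3

step 1: normalize row 0 (÷2) = (1, 2, 4, 2)
  row 1: subtract 1×row0 = (0, 0, 3, 1)
  row 2: subtract 3×row0 = (0, 1, 2, 2)
  row 3: subtract 3×row0 = (0, 2, 0, 3)
step 2: exchange rows 1,2
step 2: normalize row 1 (÷1) = (0, 1, 2, 2)
  row 0: subtract 2×row1 = (1, 0, 0, 3)
  row 3: subtract 2×row1 = (0, 0, 1, 4)
step 3: normalize row 2 (÷3) = (0, 0, 1, 2)
  row 1: subtract 2×row2 = (0, 1, 0, 3)
  row 3: subtract 1×row2 = (0, 0, 0, 2)
step 4: normalize row 3 (÷2) = (0, 0, 0, 1)
  row 0: subtract 3×row3 = (1, 0, 0, 0)
  row 1: subtract 3×row3 = (0, 1, 0, 0)
  row 2: subtract 2×row3 = (0, 0, 1, 0)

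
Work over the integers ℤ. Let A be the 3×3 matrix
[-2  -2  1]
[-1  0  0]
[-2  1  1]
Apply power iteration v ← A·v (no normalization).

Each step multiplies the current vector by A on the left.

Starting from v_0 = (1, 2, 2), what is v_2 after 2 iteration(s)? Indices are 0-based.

v_2 = (12, 4, 9)

v_0 = (1, 2, 2).
v_1 = A·v_0 = (-4, -1, 2).
v_2 = A·v_1 = (12, 4, 9).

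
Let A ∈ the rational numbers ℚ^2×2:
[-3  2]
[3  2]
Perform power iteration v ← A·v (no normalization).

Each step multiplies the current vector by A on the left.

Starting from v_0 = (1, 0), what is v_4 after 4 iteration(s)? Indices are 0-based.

v_0 = (1, 0).
v_1 = A·v_0 = (-3, 3).
v_2 = A·v_1 = (15, -3).
v_3 = A·v_2 = (-51, 39).
v_4 = A·v_3 = (231, -75).

v_4 = (231, -75)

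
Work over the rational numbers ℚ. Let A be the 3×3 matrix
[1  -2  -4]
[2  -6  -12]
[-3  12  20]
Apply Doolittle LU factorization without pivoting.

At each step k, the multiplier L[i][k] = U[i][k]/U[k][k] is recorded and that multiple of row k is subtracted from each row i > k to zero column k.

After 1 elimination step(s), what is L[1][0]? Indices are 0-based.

L[1][0] = 2

[col 0] pivot 1
  R1 -= 2*R0 → (0, -2, -4)  (L[1][0] := 2)
  R2 -= -3*R0 → (0, 6, 8)  (L[2][0] := -3)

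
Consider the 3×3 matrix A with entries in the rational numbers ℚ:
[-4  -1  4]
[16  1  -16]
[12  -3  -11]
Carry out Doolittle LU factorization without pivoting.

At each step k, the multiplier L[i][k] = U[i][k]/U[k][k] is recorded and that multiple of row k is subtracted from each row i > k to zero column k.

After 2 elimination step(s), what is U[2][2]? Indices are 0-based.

U[2][2] = 1

k=0: U[0][0]=-4
  eliminate (1,0): mult=-4, new row 1: (0, -3, 0); set L[1][0]=-4
  eliminate (2,0): mult=-3, new row 2: (0, -6, 1); set L[2][0]=-3
k=1: U[1][1]=-3
  eliminate (2,1): mult=2, new row 2: (0, 0, 1); set L[2][1]=2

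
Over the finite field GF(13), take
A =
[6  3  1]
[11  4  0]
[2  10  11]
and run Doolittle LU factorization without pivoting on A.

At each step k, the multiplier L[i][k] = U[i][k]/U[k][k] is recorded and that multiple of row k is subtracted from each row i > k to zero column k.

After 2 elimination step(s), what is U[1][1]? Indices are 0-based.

U[1][1] = 5

k=0: U[0][0]=6
  eliminate (1,0): mult=4, new row 1: (0, 5, 9); set L[1][0]=4
  eliminate (2,0): mult=9, new row 2: (0, 9, 2); set L[2][0]=9
k=1: U[1][1]=5
  eliminate (2,1): mult=7, new row 2: (0, 0, 4); set L[2][1]=7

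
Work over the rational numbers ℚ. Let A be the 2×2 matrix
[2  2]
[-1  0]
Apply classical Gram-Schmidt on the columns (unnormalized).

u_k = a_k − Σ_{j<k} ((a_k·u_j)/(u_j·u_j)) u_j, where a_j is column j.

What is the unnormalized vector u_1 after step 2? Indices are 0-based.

u_1 = (2/5, 4/5)

Step 1: u_0 = a_0 = (2, -1).
Step 2: u_1 = a_1 − (4/5)·u_0 = (2/5, 4/5).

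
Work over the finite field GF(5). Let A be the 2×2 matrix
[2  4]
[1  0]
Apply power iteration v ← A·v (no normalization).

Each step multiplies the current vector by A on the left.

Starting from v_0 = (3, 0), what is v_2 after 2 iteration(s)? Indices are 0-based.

v_0 = (3, 0).
v_1 = A·v_0 = (1, 3).
v_2 = A·v_1 = (4, 1).

v_2 = (4, 1)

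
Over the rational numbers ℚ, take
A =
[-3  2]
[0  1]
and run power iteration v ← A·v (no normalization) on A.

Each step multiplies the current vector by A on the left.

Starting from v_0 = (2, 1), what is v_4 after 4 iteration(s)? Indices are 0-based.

v_4 = (122, 1)

v_0 = (2, 1).
v_1 = A·v_0 = (-4, 1).
v_2 = A·v_1 = (14, 1).
v_3 = A·v_2 = (-40, 1).
v_4 = A·v_3 = (122, 1).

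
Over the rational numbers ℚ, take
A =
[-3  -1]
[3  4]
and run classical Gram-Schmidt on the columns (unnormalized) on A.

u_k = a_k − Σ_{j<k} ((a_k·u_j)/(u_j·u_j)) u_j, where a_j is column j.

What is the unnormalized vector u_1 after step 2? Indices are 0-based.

u_1 = (3/2, 3/2)

Step 1: u_0 = a_0 = (-3, 3).
Step 2: u_1 = a_1 − (5/6)·u_0 = (3/2, 3/2).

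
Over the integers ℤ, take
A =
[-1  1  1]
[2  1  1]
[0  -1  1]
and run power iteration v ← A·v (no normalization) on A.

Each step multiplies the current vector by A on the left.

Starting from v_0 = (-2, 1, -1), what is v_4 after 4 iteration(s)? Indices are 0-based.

v_4 = (-20, 4, 20)

v_0 = (-2, 1, -1).
v_1 = A·v_0 = (2, -4, -2).
v_2 = A·v_1 = (-8, -2, 2).
v_3 = A·v_2 = (8, -16, 4).
v_4 = A·v_3 = (-20, 4, 20).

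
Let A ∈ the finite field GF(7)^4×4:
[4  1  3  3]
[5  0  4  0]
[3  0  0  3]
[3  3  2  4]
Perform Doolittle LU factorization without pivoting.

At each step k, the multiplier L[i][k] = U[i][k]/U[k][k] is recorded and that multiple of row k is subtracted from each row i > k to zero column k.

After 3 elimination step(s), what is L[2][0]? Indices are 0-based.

[col 0] pivot 4
  R1 -= 3*R0 → (0, 4, 2, 5)  (L[1][0] := 3)
  R2 -= 6*R0 → (0, 1, 3, 6)  (L[2][0] := 6)
  R3 -= 6*R0 → (0, 4, 5, 0)  (L[3][0] := 6)
[col 1] pivot 4
  R2 -= 2*R1 → (0, 0, 6, 3)  (L[2][1] := 2)
  R3 -= 1*R1 → (0, 0, 3, 2)  (L[3][1] := 1)
[col 2] pivot 6
  R3 -= 4*R2 → (0, 0, 0, 4)  (L[3][2] := 4)

L[2][0] = 6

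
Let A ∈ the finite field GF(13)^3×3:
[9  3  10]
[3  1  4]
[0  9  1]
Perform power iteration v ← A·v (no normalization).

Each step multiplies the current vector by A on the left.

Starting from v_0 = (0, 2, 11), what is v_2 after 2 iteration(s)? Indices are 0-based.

v_0 = (0, 2, 11).
v_1 = A·v_0 = (12, 7, 3).
v_2 = A·v_1 = (3, 3, 1).

v_2 = (3, 3, 1)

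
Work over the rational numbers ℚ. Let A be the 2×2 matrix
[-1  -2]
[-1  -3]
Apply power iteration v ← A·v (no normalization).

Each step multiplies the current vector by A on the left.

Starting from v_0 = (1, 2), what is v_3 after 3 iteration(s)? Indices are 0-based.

v_0 = (1, 2).
v_1 = A·v_0 = (-5, -7).
v_2 = A·v_1 = (19, 26).
v_3 = A·v_2 = (-71, -97).

v_3 = (-71, -97)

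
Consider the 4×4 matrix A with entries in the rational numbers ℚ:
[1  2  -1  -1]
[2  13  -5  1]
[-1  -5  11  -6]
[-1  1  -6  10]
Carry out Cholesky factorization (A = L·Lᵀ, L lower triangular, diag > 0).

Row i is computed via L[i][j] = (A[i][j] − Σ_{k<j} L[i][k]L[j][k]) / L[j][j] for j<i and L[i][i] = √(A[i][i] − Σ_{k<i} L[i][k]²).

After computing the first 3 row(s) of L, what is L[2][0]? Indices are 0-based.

Step 1: L[0][0] = √(1) = 1.
  L[1][0] = (2) / L[0][0] = 2.
Step 2: L[1][1] = √(9) = 3.
  L[2][0] = (-1) / L[0][0] = -1.
  L[2][1] = (-3) / L[1][1] = -1.
Step 3: L[2][2] = √(9) = 3.

L[2][0] = -1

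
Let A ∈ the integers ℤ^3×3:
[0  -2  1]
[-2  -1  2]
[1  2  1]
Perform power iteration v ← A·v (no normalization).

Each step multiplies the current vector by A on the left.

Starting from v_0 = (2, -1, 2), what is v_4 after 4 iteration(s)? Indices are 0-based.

v_0 = (2, -1, 2).
v_1 = A·v_0 = (4, 1, 2).
v_2 = A·v_1 = (0, -5, 8).
v_3 = A·v_2 = (18, 21, -2).
v_4 = A·v_3 = (-44, -61, 58).

v_4 = (-44, -61, 58)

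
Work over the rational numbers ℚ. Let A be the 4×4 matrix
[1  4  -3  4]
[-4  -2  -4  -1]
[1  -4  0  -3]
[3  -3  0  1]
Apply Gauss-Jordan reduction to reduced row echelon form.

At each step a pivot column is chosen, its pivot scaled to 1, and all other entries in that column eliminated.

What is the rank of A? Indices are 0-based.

rank = 4

[1] R0 /= 1  ⇒  (1, 4, -3, 4)
     R1 -= -4·R0  ⇒  (0, 14, -16, 15)
     R2 -= 1·R0  ⇒  (0, -8, 3, -7)
     R3 -= 3·R0  ⇒  (0, -15, 9, -11)
[2] R1 /= 14  ⇒  (0, 1, -8/7, 15/14)
     R0 -= 4·R1  ⇒  (1, 0, 11/7, -2/7)
     R2 -= -8·R1  ⇒  (0, 0, -43/7, 11/7)
     R3 -= -15·R1  ⇒  (0, 0, -57/7, 71/14)
[3] R2 /= -43/7  ⇒  (0, 0, 1, -11/43)
     R0 -= 11/7·R2  ⇒  (1, 0, 0, 5/43)
     R1 -= -8/7·R2  ⇒  (0, 1, 0, 67/86)
     R3 -= -57/7·R2  ⇒  (0, 0, 0, 257/86)
[4] R3 /= 257/86  ⇒  (0, 0, 0, 1)
     R0 -= 5/43·R3  ⇒  (1, 0, 0, 0)
     R1 -= 67/86·R3  ⇒  (0, 1, 0, 0)
     R2 -= -11/43·R3  ⇒  (0, 0, 1, 0)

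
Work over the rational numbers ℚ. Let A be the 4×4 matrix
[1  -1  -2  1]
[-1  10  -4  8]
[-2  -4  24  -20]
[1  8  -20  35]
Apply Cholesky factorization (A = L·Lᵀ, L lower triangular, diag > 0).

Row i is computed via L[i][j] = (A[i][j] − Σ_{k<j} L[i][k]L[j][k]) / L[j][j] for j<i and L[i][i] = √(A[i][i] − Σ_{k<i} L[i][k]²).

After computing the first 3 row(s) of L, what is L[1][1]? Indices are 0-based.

Step 1: L[0][0] = √(1) = 1.
  L[1][0] = (-1) / L[0][0] = -1.
Step 2: L[1][1] = √(9) = 3.
  L[2][0] = (-2) / L[0][0] = -2.
  L[2][1] = (-6) / L[1][1] = -2.
Step 3: L[2][2] = √(16) = 4.

L[1][1] = 3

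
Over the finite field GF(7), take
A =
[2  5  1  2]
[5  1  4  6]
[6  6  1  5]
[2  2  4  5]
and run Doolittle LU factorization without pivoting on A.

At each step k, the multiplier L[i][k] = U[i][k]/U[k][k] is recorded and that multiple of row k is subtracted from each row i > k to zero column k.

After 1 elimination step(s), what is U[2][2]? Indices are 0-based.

U[2][2] = 5

Step 1: pivot at (0,0) is 2.
  row1 ← row1 − (6)·row0  ⇒  L[1][0]=6, U row1=(0, 6, 5, 1)
  row2 ← row2 − (3)·row0  ⇒  L[2][0]=3, U row2=(0, 5, 5, 6)
  row3 ← row3 − (1)·row0  ⇒  L[3][0]=1, U row3=(0, 4, 3, 3)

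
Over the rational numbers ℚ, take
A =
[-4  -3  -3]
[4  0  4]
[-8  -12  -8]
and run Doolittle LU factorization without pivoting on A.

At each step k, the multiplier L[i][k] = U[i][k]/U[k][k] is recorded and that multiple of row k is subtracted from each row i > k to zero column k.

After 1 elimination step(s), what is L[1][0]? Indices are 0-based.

L[1][0] = -1

k=0: U[0][0]=-4
  eliminate (1,0): mult=-1, new row 1: (0, -3, 1); set L[1][0]=-1
  eliminate (2,0): mult=2, new row 2: (0, -6, -2); set L[2][0]=2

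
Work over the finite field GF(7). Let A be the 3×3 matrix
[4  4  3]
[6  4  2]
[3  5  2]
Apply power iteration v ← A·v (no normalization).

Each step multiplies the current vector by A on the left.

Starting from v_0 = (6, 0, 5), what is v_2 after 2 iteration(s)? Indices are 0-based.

v_0 = (6, 0, 5).
v_1 = A·v_0 = (4, 4, 0).
v_2 = A·v_1 = (4, 5, 4).

v_2 = (4, 5, 4)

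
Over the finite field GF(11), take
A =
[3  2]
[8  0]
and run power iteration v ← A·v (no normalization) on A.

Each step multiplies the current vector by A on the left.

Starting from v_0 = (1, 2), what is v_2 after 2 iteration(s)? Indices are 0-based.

v_2 = (4, 1)

v_0 = (1, 2).
v_1 = A·v_0 = (7, 8).
v_2 = A·v_1 = (4, 1).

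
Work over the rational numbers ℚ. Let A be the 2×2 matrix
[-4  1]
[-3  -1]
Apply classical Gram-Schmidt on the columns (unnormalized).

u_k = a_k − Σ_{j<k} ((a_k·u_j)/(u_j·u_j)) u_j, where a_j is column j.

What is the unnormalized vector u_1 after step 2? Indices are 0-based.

Step 1: u_0 = a_0 = (-4, -3).
Step 2: u_1 = a_1 − (-1/25)·u_0 = (21/25, -28/25).

u_1 = (21/25, -28/25)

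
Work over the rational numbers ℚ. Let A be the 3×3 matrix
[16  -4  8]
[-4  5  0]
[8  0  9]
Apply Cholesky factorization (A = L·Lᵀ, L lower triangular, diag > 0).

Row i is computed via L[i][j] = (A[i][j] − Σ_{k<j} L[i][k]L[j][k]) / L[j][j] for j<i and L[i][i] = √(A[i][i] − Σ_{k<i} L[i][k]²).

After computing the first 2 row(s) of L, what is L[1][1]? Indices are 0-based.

L[1][1] = 2

Step 1: L[0][0] = √(16) = 4.
  L[1][0] = (-4) / L[0][0] = -1.
Step 2: L[1][1] = √(4) = 2.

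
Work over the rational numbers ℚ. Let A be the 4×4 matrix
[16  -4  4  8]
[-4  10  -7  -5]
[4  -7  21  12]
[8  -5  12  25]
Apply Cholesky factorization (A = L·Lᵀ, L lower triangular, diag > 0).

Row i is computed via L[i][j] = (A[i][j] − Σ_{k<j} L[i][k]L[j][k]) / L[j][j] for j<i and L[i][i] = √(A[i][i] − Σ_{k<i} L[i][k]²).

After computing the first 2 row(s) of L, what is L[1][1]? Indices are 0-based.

L[1][1] = 3

Step 1: L[0][0] = √(16) = 4.
  L[1][0] = (-4) / L[0][0] = -1.
Step 2: L[1][1] = √(9) = 3.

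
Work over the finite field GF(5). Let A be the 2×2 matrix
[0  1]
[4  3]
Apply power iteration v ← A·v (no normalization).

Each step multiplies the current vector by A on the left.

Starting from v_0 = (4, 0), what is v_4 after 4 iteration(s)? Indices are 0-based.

v_4 = (3, 1)

v_0 = (4, 0).
v_1 = A·v_0 = (0, 1).
v_2 = A·v_1 = (1, 3).
v_3 = A·v_2 = (3, 3).
v_4 = A·v_3 = (3, 1).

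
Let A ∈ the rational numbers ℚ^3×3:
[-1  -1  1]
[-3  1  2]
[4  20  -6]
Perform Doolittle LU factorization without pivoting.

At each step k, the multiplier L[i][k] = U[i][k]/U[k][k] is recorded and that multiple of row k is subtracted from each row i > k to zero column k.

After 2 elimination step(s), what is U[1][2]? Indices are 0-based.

U[1][2] = -1

Step 1: pivot at (0,0) is -1.
  row1 ← row1 − (3)·row0  ⇒  L[1][0]=3, U row1=(0, 4, -1)
  row2 ← row2 − (-4)·row0  ⇒  L[2][0]=-4, U row2=(0, 16, -2)
Step 2: pivot at (1,1) is 4.
  row2 ← row2 − (4)·row1  ⇒  L[2][1]=4, U row2=(0, 0, 2)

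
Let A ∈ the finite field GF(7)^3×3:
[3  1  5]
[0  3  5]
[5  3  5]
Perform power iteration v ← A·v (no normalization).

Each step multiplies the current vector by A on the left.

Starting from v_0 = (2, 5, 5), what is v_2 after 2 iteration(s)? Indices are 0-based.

v_0 = (2, 5, 5).
v_1 = A·v_0 = (1, 5, 1).
v_2 = A·v_1 = (6, 6, 4).

v_2 = (6, 6, 4)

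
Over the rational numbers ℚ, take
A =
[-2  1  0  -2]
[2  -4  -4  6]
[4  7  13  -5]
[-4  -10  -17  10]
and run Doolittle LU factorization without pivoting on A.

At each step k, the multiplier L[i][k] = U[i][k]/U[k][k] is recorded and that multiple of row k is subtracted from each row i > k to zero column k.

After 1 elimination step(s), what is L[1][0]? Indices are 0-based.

L[1][0] = -1

k=0: U[0][0]=-2
  eliminate (1,0): mult=-1, new row 1: (0, -3, -4, 4); set L[1][0]=-1
  eliminate (2,0): mult=-2, new row 2: (0, 9, 13, -9); set L[2][0]=-2
  eliminate (3,0): mult=2, new row 3: (0, -12, -17, 14); set L[3][0]=2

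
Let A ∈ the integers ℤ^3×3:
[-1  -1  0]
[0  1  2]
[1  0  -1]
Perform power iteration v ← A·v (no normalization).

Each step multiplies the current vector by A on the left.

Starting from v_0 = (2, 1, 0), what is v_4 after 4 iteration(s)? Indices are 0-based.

v_0 = (2, 1, 0).
v_1 = A·v_0 = (-3, 1, 2).
v_2 = A·v_1 = (2, 5, -5).
v_3 = A·v_2 = (-7, -5, 7).
v_4 = A·v_3 = (12, 9, -14).

v_4 = (12, 9, -14)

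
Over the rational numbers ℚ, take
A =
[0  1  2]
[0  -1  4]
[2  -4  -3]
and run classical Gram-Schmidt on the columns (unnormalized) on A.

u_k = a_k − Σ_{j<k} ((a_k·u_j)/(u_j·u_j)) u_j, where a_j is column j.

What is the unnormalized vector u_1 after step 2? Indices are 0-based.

u_1 = (1, -1, 0)

Step 1: u_0 = a_0 = (0, 0, 2).
Step 2: u_1 = a_1 − (-2)·u_0 = (1, -1, 0).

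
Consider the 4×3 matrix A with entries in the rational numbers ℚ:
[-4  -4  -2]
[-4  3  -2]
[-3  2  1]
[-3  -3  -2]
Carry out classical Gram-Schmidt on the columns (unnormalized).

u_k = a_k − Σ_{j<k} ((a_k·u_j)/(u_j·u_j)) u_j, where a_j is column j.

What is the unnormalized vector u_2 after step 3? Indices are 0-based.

Step 1: u_0 = a_0 = (-4, -4, -3, -3).
Step 2: u_1 = a_1 − (7/50)·u_0 = (-86/25, 89/25, 121/50, -129/50).
Step 3: u_2 = a_2 − (19/50)·u_0 − (367/1851)·u_1 = (374/1851, -2195/1851, 3073/1851, -215/617).

u_2 = (374/1851, -2195/1851, 3073/1851, -215/617)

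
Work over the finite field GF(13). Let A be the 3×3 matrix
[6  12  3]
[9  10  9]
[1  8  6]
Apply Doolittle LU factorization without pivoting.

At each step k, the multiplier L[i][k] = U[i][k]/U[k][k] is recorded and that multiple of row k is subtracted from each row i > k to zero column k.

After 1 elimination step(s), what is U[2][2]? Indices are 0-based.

k=0: U[0][0]=6
  eliminate (1,0): mult=8, new row 1: (0, 5, 11); set L[1][0]=8
  eliminate (2,0): mult=11, new row 2: (0, 6, 12); set L[2][0]=11

U[2][2] = 12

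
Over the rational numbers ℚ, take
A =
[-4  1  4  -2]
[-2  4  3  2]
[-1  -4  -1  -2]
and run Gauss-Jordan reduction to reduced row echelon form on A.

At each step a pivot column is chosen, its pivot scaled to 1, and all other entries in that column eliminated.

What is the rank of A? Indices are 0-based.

rank = 3

step 1: normalize row 0 (÷-4) = (1, -1/4, -1, 1/2)
  row 1: subtract -2×row0 = (0, 7/2, 1, 3)
  row 2: subtract -1×row0 = (0, -17/4, -2, -3/2)
step 2: normalize row 1 (÷7/2) = (0, 1, 2/7, 6/7)
  row 0: subtract -1/4×row1 = (1, 0, -13/14, 5/7)
  row 2: subtract -17/4×row1 = (0, 0, -11/14, 15/7)
step 3: normalize row 2 (÷-11/14) = (0, 0, 1, -30/11)
  row 0: subtract -13/14×row2 = (1, 0, 0, -20/11)
  row 1: subtract 2/7×row2 = (0, 1, 0, 18/11)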